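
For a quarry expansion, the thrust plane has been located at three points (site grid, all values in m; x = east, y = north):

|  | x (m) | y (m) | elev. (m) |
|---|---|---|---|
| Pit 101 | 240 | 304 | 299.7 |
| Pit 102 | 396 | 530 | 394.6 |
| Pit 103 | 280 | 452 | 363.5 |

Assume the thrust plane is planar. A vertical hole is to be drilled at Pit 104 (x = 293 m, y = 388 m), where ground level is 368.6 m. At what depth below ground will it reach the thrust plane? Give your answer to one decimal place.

Let the plane be z = a·x + b·y + c.
Pit 102−Pit 101: 156a + 226b = 94.9;  Pit 103−Pit 101: 40a + 148b = 63.8.
Solving gives a = −0.02659, b = 0.43827.
Then c = 299.7 − a·240 − b·304 = 172.85.
At (293, 388): z_contact = −7.79 + 170.05 + 172.85 = 335.11 m.
Depth below ground = 368.6 − 335.11 = 33.5 m.

33.5 m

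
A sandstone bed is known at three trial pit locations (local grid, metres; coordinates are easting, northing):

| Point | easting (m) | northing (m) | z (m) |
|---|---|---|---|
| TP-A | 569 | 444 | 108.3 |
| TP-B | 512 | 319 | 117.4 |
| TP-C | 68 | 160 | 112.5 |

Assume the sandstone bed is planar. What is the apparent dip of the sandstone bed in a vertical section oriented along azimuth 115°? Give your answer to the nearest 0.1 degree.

4.5°

Let the plane be z = a·easting + b·northing + c.
TP-B−TP-A: −57a − 125b = 9.1;  TP-C−TP-A: −501a − 284b = 4.2.
Solving gives a = 0.04435, b = −0.09302.
Unit vector along 115° is (sin 115°, cos 115°) = (0.9063, -0.4226).
Slope in that direction = a·(0.9063) + b·(-0.4226) = 0.07951.
Apparent dip = arctan|0.07951| = 4.5° (true dip is 5.9°, so apparent ≤ true as expected).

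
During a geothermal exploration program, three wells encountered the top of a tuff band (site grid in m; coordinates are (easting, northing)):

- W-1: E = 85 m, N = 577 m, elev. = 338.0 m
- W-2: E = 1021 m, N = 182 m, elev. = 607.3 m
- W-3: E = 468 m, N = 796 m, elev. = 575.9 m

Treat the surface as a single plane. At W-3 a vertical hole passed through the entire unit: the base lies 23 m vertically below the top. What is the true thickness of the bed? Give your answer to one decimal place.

20.2 m

Let the plane be z = a·E + b·N + c.
W-2−W-1: 936a − 395b = 269.3;  W-3−W-1: 383a + 219b = 237.9.
Solving gives a = 0.42930, b = 0.33551.
|∇z| = √(a²+b²) = 0.54486, so dip δ = arctan(0.54486) = 28.58°.
True thickness = vertical thickness × cos δ = 23 × cos 28.58° = 20.2 m.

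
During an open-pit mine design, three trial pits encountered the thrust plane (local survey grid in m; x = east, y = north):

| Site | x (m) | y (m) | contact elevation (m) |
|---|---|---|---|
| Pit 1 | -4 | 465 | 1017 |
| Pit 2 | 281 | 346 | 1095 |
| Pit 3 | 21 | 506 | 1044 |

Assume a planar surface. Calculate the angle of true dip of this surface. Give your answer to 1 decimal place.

Let the plane be z = a·x + b·y + c.
Pit 2−Pit 1: 285a − 119b = 78;  Pit 3−Pit 1: 25a + 41b = 27.
Solving gives a = 0.43731, b = 0.39188.
Gradient magnitude |∇z| = √(a² + b²) = √(0.19124 + 0.15357) = 0.58721.
True dip = arctan(0.58721) = 30.4°, dipping toward SW (azimuth ≈ 228°).

30.4°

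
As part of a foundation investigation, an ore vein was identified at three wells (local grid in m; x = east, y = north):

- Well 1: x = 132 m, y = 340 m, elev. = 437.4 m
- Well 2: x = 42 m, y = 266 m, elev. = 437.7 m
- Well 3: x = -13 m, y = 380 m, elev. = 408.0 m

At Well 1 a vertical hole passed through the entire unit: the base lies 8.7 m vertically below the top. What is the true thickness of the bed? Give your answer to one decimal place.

Let the plane be z = a·x + b·y + c.
Well 2−Well 1: −90a − 74b = 0.3;  Well 3−Well 1: −145a + 40b = −29.4.
Solving gives a = 0.15098, b = −0.18768.
|∇z| = √(a²+b²) = 0.24088, so dip δ = arctan(0.24088) = 13.54°.
True thickness = vertical thickness × cos δ = 8.7 × cos 13.54° = 8.5 m.

8.5 m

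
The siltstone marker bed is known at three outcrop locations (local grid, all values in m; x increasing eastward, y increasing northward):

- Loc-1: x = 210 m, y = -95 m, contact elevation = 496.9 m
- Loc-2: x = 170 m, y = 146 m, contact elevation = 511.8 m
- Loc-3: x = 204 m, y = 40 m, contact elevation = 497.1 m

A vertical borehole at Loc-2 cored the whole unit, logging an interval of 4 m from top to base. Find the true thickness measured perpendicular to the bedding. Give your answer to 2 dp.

Let the plane be z = a·x + b·y + c.
Loc-2−Loc-1: −40a + 241b = 14.9;  Loc-3−Loc-1: −6a + 135b = 0.2.
Solving gives a = −0.49654, b = −0.02059.
|∇z| = √(a²+b²) = 0.49696, so dip δ = arctan(0.49696) = 26.43°.
True thickness = vertical thickness × cos δ = 4 × cos 26.43° = 3.58 m.

3.58 m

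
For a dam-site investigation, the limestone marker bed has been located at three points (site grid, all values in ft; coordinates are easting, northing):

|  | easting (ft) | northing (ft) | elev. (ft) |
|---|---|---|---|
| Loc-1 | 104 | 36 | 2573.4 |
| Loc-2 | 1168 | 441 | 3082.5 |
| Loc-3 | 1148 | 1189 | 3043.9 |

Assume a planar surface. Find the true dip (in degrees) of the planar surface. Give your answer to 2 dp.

Let the plane be z = a·easting + b·northing + c.
Loc-2−Loc-1: 1064a + 405b = 509.1;  Loc-3−Loc-1: 1044a + 1153b = 470.5.
Solving gives a = 0.49310, b = −0.03842.
Gradient magnitude |∇z| = √(a² + b²) = √(0.24315 + 0.00148) = 0.49460.
True dip = arctan(0.49460) = 26.32°, dipping toward W (azimuth ≈ 274°).

26.32°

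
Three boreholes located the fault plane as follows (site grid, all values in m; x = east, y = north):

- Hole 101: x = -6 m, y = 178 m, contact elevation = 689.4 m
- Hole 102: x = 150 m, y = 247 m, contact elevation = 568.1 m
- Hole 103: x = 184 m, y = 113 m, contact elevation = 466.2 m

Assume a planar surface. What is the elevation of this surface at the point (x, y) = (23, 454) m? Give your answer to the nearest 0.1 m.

Let the plane be z = a·x + b·y + c.
Hole 102−Hole 101: 156a + 69b = −121.3;  Hole 103−Hole 101: 190a − 65b = −223.2.
Solving gives a = −1.00152, b = 0.50633.
Then c = 689.4 − a·-6 − b·178 = 593.26.
At (23, 454): z = −23.0 + 229.9 + 593.26 = 800.1 m.

800.1 m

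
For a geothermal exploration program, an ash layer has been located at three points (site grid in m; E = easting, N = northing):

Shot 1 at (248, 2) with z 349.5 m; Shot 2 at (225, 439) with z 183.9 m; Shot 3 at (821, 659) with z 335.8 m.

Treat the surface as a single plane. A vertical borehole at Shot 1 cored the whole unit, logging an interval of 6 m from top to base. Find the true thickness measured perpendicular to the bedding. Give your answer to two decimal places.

5.31 m

Let the plane be z = a·E + b·N + c.
Shot 2−Shot 1: −23a + 437b = −165.6;  Shot 3−Shot 1: 573a + 657b = −13.7.
Solving gives a = 0.38722, b = −0.35857.
|∇z| = √(a²+b²) = 0.52774, so dip δ = arctan(0.52774) = 27.82°.
True thickness = vertical thickness × cos δ = 6 × cos 27.82° = 5.31 m.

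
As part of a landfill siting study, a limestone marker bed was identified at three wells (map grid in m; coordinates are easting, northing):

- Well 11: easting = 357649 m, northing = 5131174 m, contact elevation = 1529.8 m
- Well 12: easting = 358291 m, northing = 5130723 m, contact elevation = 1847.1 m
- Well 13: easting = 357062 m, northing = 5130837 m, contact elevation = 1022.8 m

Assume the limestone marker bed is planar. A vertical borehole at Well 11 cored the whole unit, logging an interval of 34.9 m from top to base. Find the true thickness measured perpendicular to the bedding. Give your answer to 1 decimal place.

Two edge vectors: Well 11→Well 12 = (642, -451, 317.3), Well 11→Well 13 = (-587, -337, -507).
Normal n = (Well 11→Well 12) × (Well 11→Well 13) = (335587.1, 139238.9, -481091).
So ∂z/∂easting = −n_x/n_z = 0.69755 and ∂z/∂northing = −n_y/n_z = 0.28942.
|∇z| = √(a²+b²) = 0.75521, so dip δ = arctan(0.75521) = 37.06°.
True thickness = vertical thickness × cos δ = 34.9 × cos 37.06° = 27.9 m.

27.9 m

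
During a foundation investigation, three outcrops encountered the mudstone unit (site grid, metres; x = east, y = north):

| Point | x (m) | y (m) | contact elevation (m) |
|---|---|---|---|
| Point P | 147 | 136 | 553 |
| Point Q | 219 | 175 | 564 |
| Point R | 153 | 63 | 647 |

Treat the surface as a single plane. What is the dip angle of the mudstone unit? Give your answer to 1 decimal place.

Let the plane be z = a·x + b·y + c.
Point Q−Point P: 72a + 39b = 11;  Point R−Point P: 6a − 73b = 94.
Solving gives a = 0.81403, b = −1.22077.
Gradient magnitude |∇z| = √(a² + b²) = √(0.66264 + 1.49027) = 1.46728.
True dip = arctan(1.46728) = 55.7°, dipping toward NNW (azimuth ≈ 326°).

55.7°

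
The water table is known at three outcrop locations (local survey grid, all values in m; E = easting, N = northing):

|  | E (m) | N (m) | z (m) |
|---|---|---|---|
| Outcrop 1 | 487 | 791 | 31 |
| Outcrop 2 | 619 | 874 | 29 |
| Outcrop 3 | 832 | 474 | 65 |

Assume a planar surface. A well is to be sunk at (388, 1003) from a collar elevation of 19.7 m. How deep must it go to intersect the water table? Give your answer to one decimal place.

7.3 m

Let the plane be z = a·E + b·N + c.
Outcrop 2−Outcrop 1: 132a + 83b = −2;  Outcrop 3−Outcrop 1: 345a − 317b = 34.
Solving gives a = 0.031045, b = −0.073469.
Then c = 31 − a·487 − b·791 = 73.99.
At (388, 1003): z_contact = 12.05 − 73.69 + 73.99 = 12.35 m.
Depth below ground = 19.7 − 12.35 = 7.3 m.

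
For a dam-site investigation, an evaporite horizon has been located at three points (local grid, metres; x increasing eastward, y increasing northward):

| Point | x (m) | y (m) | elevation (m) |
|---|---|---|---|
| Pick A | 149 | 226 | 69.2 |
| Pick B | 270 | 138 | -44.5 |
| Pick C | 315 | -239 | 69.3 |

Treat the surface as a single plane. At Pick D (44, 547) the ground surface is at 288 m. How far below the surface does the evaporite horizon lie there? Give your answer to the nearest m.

Two edge vectors: Pick A→Pick B = (121, -88, -113.7), Pick A→Pick C = (166, -465, 0.1).
Normal n = (Pick A→Pick B) × (Pick A→Pick C) = (-52879.3, -18886.3, -41657).
So ∂z/∂x = −n_x/n_z = −1.26940 and ∂z/∂y = −n_y/n_z = −0.45338.
Intercept c from Pick A: 69.2 + 189.14 + 102.46 = 360.80.
At (44, 547): z_contact = −55.9 − 248.0 + 360.80 = 57.0 m.
Depth below ground = 288 − 57.0 = 231 m.

231 m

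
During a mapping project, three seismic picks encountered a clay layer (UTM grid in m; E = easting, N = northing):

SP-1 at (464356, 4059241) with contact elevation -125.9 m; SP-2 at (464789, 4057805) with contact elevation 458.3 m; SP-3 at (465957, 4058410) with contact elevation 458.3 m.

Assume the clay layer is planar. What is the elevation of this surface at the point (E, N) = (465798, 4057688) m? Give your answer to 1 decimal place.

683.4 m

Two edge vectors: SP-1→SP-2 = (433, -1436, 584.2), SP-1→SP-3 = (1601, -831, 584.2).
Normal n = (SP-1→SP-2) × (SP-1→SP-3) = (-353441, 682345.6, 1939213).
So ∂z/∂E = −n_x/n_z = 0.182260020 and ∂z/∂N = −n_y/n_z = −0.351867278.
Intercept c from SP-1: -125.9 − 84633.53 + 1428314.08 = 1343554.65.
At (465798, 4057688): z = 84896.4 − 1427767.6 + 1343554.65 = 683.4 m.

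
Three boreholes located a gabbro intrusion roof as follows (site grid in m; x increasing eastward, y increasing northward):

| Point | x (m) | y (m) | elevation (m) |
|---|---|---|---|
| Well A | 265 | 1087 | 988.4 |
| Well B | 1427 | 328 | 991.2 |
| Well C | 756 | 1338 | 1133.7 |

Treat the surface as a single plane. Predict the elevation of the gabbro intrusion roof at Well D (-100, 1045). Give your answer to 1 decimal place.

Two edge vectors: Well A→Well B = (1162, -759, 2.8), Well A→Well C = (491, 251, 145.3).
Normal n = (Well A→Well B) × (Well A→Well C) = (-110985.5, -167463.8, 664331).
So ∂z/∂x = −n_x/n_z = 0.167064 and ∂z/∂y = −n_y/n_z = 0.252079.
Intercept c from Well A: 988.4 − 44.27 − 274.01 = 670.12.
At (-100, 1045): z = −16.7 + 263.4 + 670.12 = 916.8 m.

916.8 m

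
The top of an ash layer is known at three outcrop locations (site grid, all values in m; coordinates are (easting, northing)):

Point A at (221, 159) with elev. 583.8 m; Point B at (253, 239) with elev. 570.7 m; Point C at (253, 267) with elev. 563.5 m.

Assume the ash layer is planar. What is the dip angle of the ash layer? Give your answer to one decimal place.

19.2°

Two edge vectors: Point A→Point B = (32, 80, -13.1), Point A→Point C = (32, 108, -20.3).
Normal n = (Point A→Point B) × (Point A→Point C) = (-209.2, 230.4, 896).
So ∂z/∂E = −n_x/n_z = 0.23348 and ∂z/∂N = −n_y/n_z = −0.25714.
Gradient magnitude |∇z| = √(a² + b²) = √(0.05451 + 0.06612) = 0.34733.
True dip = arctan(0.34733) = 19.2°, dipping toward NW (azimuth ≈ 318°).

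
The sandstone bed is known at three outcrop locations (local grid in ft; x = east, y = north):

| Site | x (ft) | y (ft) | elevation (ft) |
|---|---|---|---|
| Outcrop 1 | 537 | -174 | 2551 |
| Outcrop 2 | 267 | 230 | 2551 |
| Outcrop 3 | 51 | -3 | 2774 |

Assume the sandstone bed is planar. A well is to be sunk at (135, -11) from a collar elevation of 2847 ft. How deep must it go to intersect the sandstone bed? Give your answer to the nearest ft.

120 ft

Two edge vectors: Outcrop 1→Outcrop 2 = (-270, 404, 0), Outcrop 1→Outcrop 3 = (-486, 171, 223).
Normal n = (Outcrop 1→Outcrop 2) × (Outcrop 1→Outcrop 3) = (90092, 60210, 150174).
So ∂z/∂x = −n_x/n_z = −0.59992 and ∂z/∂y = −n_y/n_z = −0.40093.
Intercept c from Outcrop 1: 2551 + 322.16 − 69.76 = 2803.39.
At (135, -11): z_contact = −81.0 + 4.4 + 2803.39 = 2726.8 ft.
Depth below ground = 2847 − 2726.8 = 120 ft.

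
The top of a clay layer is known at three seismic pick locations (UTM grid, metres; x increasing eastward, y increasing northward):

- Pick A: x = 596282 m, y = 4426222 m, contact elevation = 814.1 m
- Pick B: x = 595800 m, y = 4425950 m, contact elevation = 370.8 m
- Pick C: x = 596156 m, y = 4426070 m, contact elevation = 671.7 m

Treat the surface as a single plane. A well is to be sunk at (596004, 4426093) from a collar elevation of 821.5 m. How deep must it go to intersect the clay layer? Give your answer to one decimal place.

Let the plane be z = a·x + b·y + c.
Pick B−Pick A: −482a − 272b = −443.3;  Pick C−Pick A: −126a − 152b = −142.4.
Solving gives a = 0.734735330, b = 0.327785187.
Then c = 814.1 − a·596282 − b·4426222 = −1888145.36.
At (596004, 4426093): z_contact = 437905.20 + 1450807.72 − 1888145.36 = 567.56 m.
Depth below ground = 821.5 − 567.56 = 253.9 m.

253.9 m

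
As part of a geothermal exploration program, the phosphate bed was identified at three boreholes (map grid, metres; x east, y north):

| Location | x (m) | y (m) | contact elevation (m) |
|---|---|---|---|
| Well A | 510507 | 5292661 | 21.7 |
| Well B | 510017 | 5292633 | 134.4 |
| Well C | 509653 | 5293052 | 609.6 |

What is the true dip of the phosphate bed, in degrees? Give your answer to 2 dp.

Let the plane be z = a·x + b·y + c.
Well B−Well A: −490a − 28b = 112.7;  Well C−Well A: −854a + 391b = 587.9.
Solving gives a = −0.28086, b = 0.89013.
Gradient magnitude |∇z| = √(a² + b²) = √(0.07888 + 0.79233) = 0.93339.
True dip = arctan(0.93339) = 43.03°, dipping toward SSE (azimuth ≈ 162°).

43.03°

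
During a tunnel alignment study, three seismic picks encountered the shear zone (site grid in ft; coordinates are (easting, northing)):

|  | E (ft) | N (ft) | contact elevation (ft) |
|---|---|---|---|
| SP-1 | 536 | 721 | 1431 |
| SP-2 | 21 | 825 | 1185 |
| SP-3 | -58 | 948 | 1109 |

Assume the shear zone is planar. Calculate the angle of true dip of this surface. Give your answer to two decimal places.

Let the plane be z = a·E + b·N + c.
SP-2−SP-1: −515a + 104b = −246;  SP-3−SP-1: −594a + 227b = −322.
Solving gives a = 0.40549, b = −0.35745.
Gradient magnitude |∇z| = √(a² + b²) = √(0.16442 + 0.12777) = 0.54055.
True dip = arctan(0.54055) = 28.39°, dipping toward NW (azimuth ≈ 311°).

28.39°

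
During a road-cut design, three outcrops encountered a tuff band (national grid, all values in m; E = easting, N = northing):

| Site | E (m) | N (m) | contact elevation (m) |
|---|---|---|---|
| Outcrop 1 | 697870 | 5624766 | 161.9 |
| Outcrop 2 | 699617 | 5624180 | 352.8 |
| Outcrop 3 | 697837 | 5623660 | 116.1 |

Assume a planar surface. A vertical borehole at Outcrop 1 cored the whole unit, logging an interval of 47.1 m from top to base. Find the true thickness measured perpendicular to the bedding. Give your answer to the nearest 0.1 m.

Let the plane be z = a·E + b·N + c.
Outcrop 2−Outcrop 1: 1747a − 586b = 190.9;  Outcrop 3−Outcrop 1: −33a − 1106b = −45.8.
Solving gives a = 0.12194, b = 0.03777.
|∇z| = √(a²+b²) = 0.12766, so dip δ = arctan(0.12766) = 7.27°.
True thickness = vertical thickness × cos δ = 47.1 × cos 7.27° = 46.7 m.

46.7 m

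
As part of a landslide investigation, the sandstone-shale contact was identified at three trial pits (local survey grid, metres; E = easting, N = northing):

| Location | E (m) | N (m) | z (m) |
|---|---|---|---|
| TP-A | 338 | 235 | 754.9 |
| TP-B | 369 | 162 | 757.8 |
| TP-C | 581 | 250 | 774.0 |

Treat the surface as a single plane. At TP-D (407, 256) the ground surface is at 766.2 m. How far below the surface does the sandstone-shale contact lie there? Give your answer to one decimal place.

6.0 m

Two edge vectors: TP-A→TP-B = (31, -73, 2.9), TP-A→TP-C = (243, 15, 19.1).
Normal n = (TP-A→TP-B) × (TP-A→TP-C) = (-1437.8, 112.6, 18204).
So ∂z/∂E = −n_x/n_z = 0.07898 and ∂z/∂N = −n_y/n_z = −0.00619.
Intercept c from TP-A: 754.9 − 26.70 + 1.45 = 729.66.
At (407, 256): z_contact = 32.15 − 1.58 + 729.66 = 760.22 m.
Depth below ground = 766.2 − 760.22 = 6.0 m.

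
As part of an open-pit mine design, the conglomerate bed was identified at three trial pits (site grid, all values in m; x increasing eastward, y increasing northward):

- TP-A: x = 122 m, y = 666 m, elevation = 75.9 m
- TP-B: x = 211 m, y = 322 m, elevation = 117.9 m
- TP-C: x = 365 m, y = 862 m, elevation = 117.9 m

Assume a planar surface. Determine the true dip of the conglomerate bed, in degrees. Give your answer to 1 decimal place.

Let the plane be z = a·x + b·y + c.
TP-B−TP-A: 89a − 344b = 42;  TP-C−TP-A: 243a + 196b = 42.
Solving gives a = 0.22447, b = −0.06402.
Gradient magnitude |∇z| = √(a² + b²) = √(0.05039 + 0.00410) = 0.23342.
True dip = arctan(0.23342) = 13.1°, dipping toward WNW (azimuth ≈ 286°).

13.1°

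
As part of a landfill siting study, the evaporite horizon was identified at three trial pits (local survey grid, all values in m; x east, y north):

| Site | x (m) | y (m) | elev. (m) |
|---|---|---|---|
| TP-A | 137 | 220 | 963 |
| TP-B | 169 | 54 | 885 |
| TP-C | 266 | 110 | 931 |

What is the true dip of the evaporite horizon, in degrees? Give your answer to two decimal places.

28.24°

Two edge vectors: TP-A→TP-B = (32, -166, -78), TP-A→TP-C = (129, -110, -32).
Normal n = (TP-A→TP-B) × (TP-A→TP-C) = (-3268, -9038, 17894).
So ∂z/∂x = −n_x/n_z = 0.18263 and ∂z/∂y = −n_y/n_z = 0.50509.
Gradient magnitude |∇z| = √(a² + b²) = √(0.03335 + 0.25511) = 0.53709.
True dip = arctan(0.53709) = 28.24°, dipping toward SSW (azimuth ≈ 200°).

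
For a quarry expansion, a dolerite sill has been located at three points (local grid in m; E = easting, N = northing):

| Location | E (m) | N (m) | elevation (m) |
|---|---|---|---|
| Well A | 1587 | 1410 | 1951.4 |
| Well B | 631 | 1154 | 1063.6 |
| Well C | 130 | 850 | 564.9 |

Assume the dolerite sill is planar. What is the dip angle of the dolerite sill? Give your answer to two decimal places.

Two edge vectors: Well A→Well B = (-956, -256, -887.8), Well A→Well C = (-1457, -560, -1386.5).
Normal n = (Well A→Well B) × (Well A→Well C) = (-142224, -31969.4, 162368).
So ∂z/∂E = −n_x/n_z = 0.87594 and ∂z/∂N = −n_y/n_z = 0.19689.
Gradient magnitude |∇z| = √(a² + b²) = √(0.76726 + 0.03877) = 0.89779.
True dip = arctan(0.89779) = 41.92°, dipping toward WSW (azimuth ≈ 257°).

41.92°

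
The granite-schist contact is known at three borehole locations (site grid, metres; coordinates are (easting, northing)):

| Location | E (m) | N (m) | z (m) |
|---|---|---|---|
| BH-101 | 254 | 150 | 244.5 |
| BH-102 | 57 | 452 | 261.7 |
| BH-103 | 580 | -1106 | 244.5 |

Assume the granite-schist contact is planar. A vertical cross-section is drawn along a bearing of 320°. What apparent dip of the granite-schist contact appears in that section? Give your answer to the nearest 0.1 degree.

3.7°

Let the plane be z = a·E + b·N + c.
BH-102−BH-101: −197a + 302b = 17.2;  BH-103−BH-101: 326a − 1256b = 0.
Solving gives a = −0.14501, b = −0.03764.
Unit vector along 320° is (sin 320°, cos 320°) = (-0.6428, 0.7660).
Slope in that direction = a·(-0.6428) + b·(0.7660) = 0.06438.
Apparent dip = arctan|0.06438| = 3.7° (true dip is 8.5°, so apparent ≤ true as expected).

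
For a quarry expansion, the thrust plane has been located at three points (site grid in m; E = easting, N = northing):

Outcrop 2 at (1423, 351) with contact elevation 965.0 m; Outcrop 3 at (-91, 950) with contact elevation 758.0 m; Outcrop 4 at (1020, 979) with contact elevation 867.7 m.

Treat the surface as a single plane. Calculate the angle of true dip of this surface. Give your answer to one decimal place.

7.7°

Two edge vectors: Outcrop 2→Outcrop 3 = (-1514, 599, -207), Outcrop 2→Outcrop 4 = (-403, 628, -97.3).
Normal n = (Outcrop 2→Outcrop 3) × (Outcrop 2→Outcrop 4) = (71713.3, -63891.2, -709395).
So ∂z/∂E = −n_x/n_z = 0.10109 and ∂z/∂N = −n_y/n_z = −0.09006.
Gradient magnitude |∇z| = √(a² + b²) = √(0.01022 + 0.00811) = 0.13539.
True dip = arctan(0.13539) = 7.7°, dipping toward NW (azimuth ≈ 312°).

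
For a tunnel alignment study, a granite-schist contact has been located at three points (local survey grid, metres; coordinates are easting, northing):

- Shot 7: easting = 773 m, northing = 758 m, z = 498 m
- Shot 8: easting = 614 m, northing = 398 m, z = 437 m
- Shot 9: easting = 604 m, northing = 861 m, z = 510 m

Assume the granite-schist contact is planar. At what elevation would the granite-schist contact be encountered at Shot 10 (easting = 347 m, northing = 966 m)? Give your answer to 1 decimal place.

Let the plane be z = a·easting + b·northing + c.
Shot 8−Shot 7: −159a − 360b = −61;  Shot 9−Shot 7: −169a + 103b = 12.
Solving gives a = 0.02542, b = 0.15822.
Then c = 498 − a·773 − b·758 = 358.42.
At (347, 966): z = 8.8 + 152.8 + 358.42 = 520.1 m.

520.1 m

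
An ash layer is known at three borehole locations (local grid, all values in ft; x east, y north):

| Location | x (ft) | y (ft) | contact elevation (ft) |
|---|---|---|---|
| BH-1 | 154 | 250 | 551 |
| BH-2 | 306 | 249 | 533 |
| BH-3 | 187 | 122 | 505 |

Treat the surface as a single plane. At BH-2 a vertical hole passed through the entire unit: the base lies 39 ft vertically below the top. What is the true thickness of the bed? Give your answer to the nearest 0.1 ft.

Two edge vectors: BH-1→BH-2 = (152, -1, -18), BH-1→BH-3 = (33, -128, -46).
Normal n = (BH-1→BH-2) × (BH-1→BH-3) = (-2258, 6398, -19423).
So ∂z/∂x = −n_x/n_z = −0.11625 and ∂z/∂y = −n_y/n_z = 0.32940.
|∇z| = √(a²+b²) = 0.34932, so dip δ = arctan(0.34932) = 19.26°.
True thickness = vertical thickness × cos δ = 39 × cos 19.26° = 36.8 ft.

36.8 ft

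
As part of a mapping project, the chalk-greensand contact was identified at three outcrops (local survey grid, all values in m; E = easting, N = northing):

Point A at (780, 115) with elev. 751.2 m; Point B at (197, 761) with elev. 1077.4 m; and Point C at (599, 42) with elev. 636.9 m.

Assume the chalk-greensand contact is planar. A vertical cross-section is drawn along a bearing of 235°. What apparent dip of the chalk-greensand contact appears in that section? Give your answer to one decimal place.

35.3°

Let the plane be z = a·E + b·N + c.
Point B−Point A: −583a + 646b = 326.2;  Point C−Point A: −181a − 73b = −114.3.
Solving gives a = 0.31367, b = 0.78803.
Unit vector along 235° is (sin 235°, cos 235°) = (-0.8192, -0.5736).
Slope in that direction = a·(-0.8192) + b·(-0.5736) = −0.70894.
Apparent dip = arctan|0.70894| = 35.3° (true dip is 40.3°, so apparent ≤ true as expected).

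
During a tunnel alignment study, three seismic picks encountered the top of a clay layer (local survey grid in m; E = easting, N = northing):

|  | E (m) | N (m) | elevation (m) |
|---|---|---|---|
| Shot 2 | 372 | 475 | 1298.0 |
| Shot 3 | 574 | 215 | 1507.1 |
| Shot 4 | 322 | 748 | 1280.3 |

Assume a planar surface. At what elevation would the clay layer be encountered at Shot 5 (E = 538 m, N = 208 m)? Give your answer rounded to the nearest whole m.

1461 m

Two edge vectors: Shot 2→Shot 3 = (202, -260, 209.1), Shot 2→Shot 4 = (-50, 273, -17.7).
Normal n = (Shot 2→Shot 3) × (Shot 2→Shot 4) = (-52482.3, -6879.6, 42146).
So ∂z/∂E = −n_x/n_z = 1.24525 and ∂z/∂N = −n_y/n_z = 0.16323.
Intercept c from Shot 2: 1298 − 463.23 − 77.54 = 757.23.
At (538, 208): z = 669.9 + 34.0 + 757.23 = 1461.1 m.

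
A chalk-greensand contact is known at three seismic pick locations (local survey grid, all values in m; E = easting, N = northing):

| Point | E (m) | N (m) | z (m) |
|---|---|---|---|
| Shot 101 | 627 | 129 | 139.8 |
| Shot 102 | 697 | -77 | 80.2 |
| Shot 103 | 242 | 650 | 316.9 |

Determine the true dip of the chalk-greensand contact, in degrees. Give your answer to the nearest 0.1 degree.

Two edge vectors: Shot 101→Shot 102 = (70, -206, -59.6), Shot 101→Shot 103 = (-385, 521, 177.1).
Normal n = (Shot 101→Shot 102) × (Shot 101→Shot 103) = (-5431, 10549, -42840).
So ∂z/∂E = −n_x/n_z = −0.12677 and ∂z/∂N = −n_y/n_z = 0.24624.
Gradient magnitude |∇z| = √(a² + b²) = √(0.01607 + 0.06064) = 0.27696.
True dip = arctan(0.27696) = 15.5°, dipping toward SSE (azimuth ≈ 153°).

15.5°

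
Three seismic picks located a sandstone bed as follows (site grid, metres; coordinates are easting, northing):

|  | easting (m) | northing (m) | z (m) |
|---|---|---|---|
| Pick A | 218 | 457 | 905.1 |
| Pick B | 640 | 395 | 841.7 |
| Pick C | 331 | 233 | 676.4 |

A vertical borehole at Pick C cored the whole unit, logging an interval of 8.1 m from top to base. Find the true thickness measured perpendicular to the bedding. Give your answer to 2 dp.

5.67 m

Two edge vectors: Pick A→Pick B = (422, -62, -63.4), Pick A→Pick C = (113, -224, -228.7).
Normal n = (Pick A→Pick B) × (Pick A→Pick C) = (-22.2, 89347.2, -87522).
So ∂z/∂easting = −n_x/n_z = −0.00025 and ∂z/∂northing = −n_y/n_z = 1.02085.
|∇z| = √(a²+b²) = 1.02085, so dip δ = arctan(1.02085) = 45.59°.
True thickness = vertical thickness × cos δ = 8.1 × cos 45.59° = 5.67 m.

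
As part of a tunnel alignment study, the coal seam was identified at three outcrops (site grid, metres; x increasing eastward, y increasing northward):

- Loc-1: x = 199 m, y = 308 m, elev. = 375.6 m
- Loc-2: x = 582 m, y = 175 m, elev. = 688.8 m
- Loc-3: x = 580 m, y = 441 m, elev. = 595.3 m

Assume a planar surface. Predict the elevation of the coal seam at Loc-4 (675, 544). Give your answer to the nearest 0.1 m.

625.9 m

Let the plane be z = a·x + b·y + c.
Loc-2−Loc-1: 383a − 133b = 313.2;  Loc-3−Loc-1: 381a + 133b = 219.7.
Solving gives a = 0.69751, b = −0.34626.
Then c = 375.6 − a·199 − b·308 = 343.44.
At (675, 544): z = 470.8 − 188.4 + 343.44 = 625.9 m.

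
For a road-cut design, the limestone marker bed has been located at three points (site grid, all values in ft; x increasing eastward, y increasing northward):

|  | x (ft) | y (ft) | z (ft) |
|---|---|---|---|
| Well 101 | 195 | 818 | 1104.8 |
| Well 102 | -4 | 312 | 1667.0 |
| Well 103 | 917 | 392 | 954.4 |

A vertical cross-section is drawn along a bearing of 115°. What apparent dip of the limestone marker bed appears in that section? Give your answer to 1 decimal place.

15.8°

Two edge vectors: Well 101→Well 102 = (-199, -506, 562.2), Well 101→Well 103 = (722, -426, -150.4).
Normal n = (Well 101→Well 102) × (Well 101→Well 103) = (315599.6, 375978.8, 450106).
So ∂z/∂x = −n_x/n_z = −0.70117 and ∂z/∂y = −n_y/n_z = −0.83531.
Unit vector along 115° is (sin 115°, cos 115°) = (0.9063, -0.4226).
Slope in that direction = a·(0.9063) + b·(-0.4226) = −0.28246.
Apparent dip = arctan|0.28246| = 15.8° (true dip is 47.5°, so apparent ≤ true as expected).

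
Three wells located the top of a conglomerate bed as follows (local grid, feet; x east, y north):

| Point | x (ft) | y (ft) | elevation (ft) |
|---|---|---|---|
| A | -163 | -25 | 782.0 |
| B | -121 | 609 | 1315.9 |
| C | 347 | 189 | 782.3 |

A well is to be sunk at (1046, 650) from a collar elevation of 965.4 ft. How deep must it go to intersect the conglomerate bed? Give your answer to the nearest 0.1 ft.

37.4 ft

Let the plane be z = a·x + b·y + c.
B−A: 42a + 634b = 533.9;  C−A: 510a + 214b = 0.3.
Solving gives a = −0.362856, b = 0.866151.
Then c = 782 − a·-163 − b·-25 = 744.51.
At (1046, 650): z_contact = −379.55 + 563.00 + 744.51 = 927.96 ft.
Depth below ground = 965.4 − 927.96 = 37.4 ft.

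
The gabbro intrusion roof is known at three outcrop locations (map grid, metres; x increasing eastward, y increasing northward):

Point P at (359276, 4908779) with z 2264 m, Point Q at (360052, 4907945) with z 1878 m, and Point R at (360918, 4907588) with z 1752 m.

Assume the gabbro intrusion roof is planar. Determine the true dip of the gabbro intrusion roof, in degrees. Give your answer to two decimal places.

28.20°

Two edge vectors: Point P→Point Q = (776, -834, -386), Point P→Point R = (1642, -1191, -512).
Normal n = (Point P→Point Q) × (Point P→Point R) = (-32718, -236500, 445212).
So ∂z/∂x = −n_x/n_z = 0.07349 and ∂z/∂y = −n_y/n_z = 0.53121.
Gradient magnitude |∇z| = √(a² + b²) = √(0.00540 + 0.28218) = 0.53627.
True dip = arctan(0.53627) = 28.20°, dipping toward S (azimuth ≈ 188°).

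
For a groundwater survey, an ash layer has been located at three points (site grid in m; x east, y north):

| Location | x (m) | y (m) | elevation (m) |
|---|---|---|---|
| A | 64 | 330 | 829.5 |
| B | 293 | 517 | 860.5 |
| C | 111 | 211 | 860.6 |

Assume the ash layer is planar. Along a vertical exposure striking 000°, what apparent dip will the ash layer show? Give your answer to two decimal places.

Let the plane be z = a·x + b·y + c.
B−A: 229a + 187b = 31;  C−A: 47a − 119b = 31.1.
Solving gives a = 0.26373, b = −0.15718.
Unit vector along 000° is (sin 0°, cos 0°) = (0.0000, 1.0000).
Slope in that direction = a·(0.0000) + b·(1.0000) = −0.15718.
Apparent dip = arctan|0.15718| = 8.93° (true dip is 17.1°, so apparent ≤ true as expected).

8.93°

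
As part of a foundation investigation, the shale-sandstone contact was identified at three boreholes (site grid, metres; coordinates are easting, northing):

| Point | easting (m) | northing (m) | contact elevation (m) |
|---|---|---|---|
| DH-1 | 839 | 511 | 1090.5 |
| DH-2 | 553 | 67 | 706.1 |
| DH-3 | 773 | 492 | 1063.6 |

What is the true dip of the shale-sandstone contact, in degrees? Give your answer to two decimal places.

Two edge vectors: DH-1→DH-2 = (-286, -444, -384.4), DH-1→DH-3 = (-66, -19, -26.9).
Normal n = (DH-1→DH-2) × (DH-1→DH-3) = (4640, 17677, -23870).
So ∂z/∂easting = −n_x/n_z = 0.19439 and ∂z/∂northing = −n_y/n_z = 0.74055.
Gradient magnitude |∇z| = √(a² + b²) = √(0.03779 + 0.54842) = 0.76564.
True dip = arctan(0.76564) = 37.44°, dipping toward SSW (azimuth ≈ 195°).

37.44°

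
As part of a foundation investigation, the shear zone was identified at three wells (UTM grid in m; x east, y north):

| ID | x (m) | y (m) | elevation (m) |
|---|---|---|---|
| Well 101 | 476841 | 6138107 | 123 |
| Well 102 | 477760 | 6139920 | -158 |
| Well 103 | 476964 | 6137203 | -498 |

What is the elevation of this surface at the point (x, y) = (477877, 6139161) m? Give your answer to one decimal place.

-697.4 m

Two edge vectors: Well 101→Well 102 = (919, 1813, -281), Well 101→Well 103 = (123, -904, -621).
Normal n = (Well 101→Well 102) × (Well 101→Well 103) = (-1379897, 536136, -1053775).
So ∂z/∂x = −n_x/n_z = −1.309479728 and ∂z/∂y = −n_y/n_z = 0.508776541.
Intercept c from Well 101: 123 + 624413.62 − 3122924.85 = −2498388.23.
At (477877, 6139161): z = −625770.2 + 3123461.1 − 2498388.23 = -697.4 m.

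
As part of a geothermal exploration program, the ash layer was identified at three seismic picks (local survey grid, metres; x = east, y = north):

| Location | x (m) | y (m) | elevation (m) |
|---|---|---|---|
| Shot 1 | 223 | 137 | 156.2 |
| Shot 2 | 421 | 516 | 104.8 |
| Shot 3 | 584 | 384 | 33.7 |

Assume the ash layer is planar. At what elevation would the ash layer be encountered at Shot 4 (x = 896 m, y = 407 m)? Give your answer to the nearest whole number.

-85 m

Let the plane be z = a·x + b·y + c.
Shot 2−Shot 1: 198a + 379b = −51.4;  Shot 3−Shot 1: 361a + 247b = −122.5.
Solving gives a = −0.38369, b = 0.06483.
Then c = 156.2 − a·223 − b·137 = 232.88.
At (896, 407): z = −343.8 + 26.4 + 232.88 = -84.5 m.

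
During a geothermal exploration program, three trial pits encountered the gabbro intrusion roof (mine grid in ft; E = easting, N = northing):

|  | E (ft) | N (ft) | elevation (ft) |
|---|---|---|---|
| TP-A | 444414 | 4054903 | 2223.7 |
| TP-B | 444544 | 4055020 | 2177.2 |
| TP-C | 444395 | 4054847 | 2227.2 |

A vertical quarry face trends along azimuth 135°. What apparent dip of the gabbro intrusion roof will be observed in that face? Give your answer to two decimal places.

Two edge vectors: TP-A→TP-B = (130, 117, -46.5), TP-A→TP-C = (-19, -56, 3.5).
Normal n = (TP-A→TP-B) × (TP-A→TP-C) = (-2194.5, 428.5, -5057).
So ∂z/∂E = −n_x/n_z = −0.43395 and ∂z/∂N = −n_y/n_z = 0.08473.
Unit vector along 135° is (sin 135°, cos 135°) = (0.7071, -0.7071).
Slope in that direction = a·(0.7071) + b·(-0.7071) = −0.36677.
Apparent dip = arctan|0.36677| = 20.14° (true dip is 23.9°, so apparent ≤ true as expected).

20.14°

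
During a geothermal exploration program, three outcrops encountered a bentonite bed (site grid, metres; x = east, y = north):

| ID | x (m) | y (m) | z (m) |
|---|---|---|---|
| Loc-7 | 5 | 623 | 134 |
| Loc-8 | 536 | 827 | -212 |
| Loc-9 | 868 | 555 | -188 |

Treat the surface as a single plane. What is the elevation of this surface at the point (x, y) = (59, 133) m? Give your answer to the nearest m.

Two edge vectors: Loc-7→Loc-8 = (531, 204, -346), Loc-7→Loc-9 = (863, -68, -322).
Normal n = (Loc-7→Loc-8) × (Loc-7→Loc-9) = (-89216, -127616, -212160).
So ∂z/∂x = −n_x/n_z = −0.42051 and ∂z/∂y = −n_y/n_z = −0.60151.
Intercept c from Loc-7: 134 + 2.10 + 374.74 = 510.84.
At (59, 133): z = −24.8 − 80.0 + 510.84 = 406.0 m.

406 m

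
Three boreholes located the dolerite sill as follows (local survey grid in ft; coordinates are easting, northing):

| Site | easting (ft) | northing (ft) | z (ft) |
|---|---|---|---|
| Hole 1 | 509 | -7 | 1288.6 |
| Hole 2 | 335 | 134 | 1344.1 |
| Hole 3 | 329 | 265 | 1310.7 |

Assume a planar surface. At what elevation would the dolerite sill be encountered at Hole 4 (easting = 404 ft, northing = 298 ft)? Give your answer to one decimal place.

Let the plane be z = a·easting + b·northing + c.
Hole 2−Hole 1: −174a + 141b = 55.5;  Hole 3−Hole 1: −180a + 272b = 22.1.
Solving gives a = −0.54583, b = −0.27996.
Then c = 1288.6 − a·509 − b·-7 = 1564.47.
At (404, 298): z = −220.5 − 83.4 + 1564.47 = 1260.5 ft.

1260.5 ft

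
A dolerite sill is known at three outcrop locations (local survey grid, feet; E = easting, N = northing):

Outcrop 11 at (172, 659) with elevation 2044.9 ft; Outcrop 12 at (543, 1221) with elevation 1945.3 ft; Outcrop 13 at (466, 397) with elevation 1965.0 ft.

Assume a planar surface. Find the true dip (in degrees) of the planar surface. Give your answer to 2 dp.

Let the plane be z = a·E + b·N + c.
Outcrop 12−Outcrop 11: 371a + 562b = −99.6;  Outcrop 13−Outcrop 11: 294a − 262b = −79.9.
Solving gives a = −0.27054, b = 0.00137.
Gradient magnitude |∇z| = √(a² + b²) = √(0.07319 + 0.00000) = 0.27055.
True dip = arctan(0.27055) = 15.14°, dipping toward E (azimuth ≈ 090°).

15.14°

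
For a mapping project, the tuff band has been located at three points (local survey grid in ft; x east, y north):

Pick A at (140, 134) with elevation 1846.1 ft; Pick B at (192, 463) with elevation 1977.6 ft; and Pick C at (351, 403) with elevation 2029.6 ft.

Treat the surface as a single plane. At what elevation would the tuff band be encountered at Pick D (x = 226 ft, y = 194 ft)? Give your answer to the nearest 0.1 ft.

1904.6 ft

Two edge vectors: Pick A→Pick B = (52, 329, 131.5), Pick A→Pick C = (211, 269, 183.5).
Normal n = (Pick A→Pick B) × (Pick A→Pick C) = (24998, 18204.5, -55431).
So ∂z/∂x = −n_x/n_z = 0.45098 and ∂z/∂y = −n_y/n_z = 0.32842.
Intercept c from Pick A: 1846.1 − 63.14 − 44.01 = 1738.96.
At (226, 194): z = 101.9 + 63.7 + 1738.96 = 1904.6 ft.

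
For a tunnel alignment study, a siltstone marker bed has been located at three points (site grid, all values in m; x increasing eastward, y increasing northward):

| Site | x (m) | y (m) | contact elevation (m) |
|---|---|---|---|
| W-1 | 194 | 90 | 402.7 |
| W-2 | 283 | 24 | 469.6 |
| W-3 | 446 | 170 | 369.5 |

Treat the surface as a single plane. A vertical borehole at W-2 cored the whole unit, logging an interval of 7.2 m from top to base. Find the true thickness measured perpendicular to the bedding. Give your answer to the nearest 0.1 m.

Let the plane be z = a·x + b·y + c.
W-2−W-1: 89a − 66b = 66.9;  W-3−W-1: 252a + 80b = −33.2.
Solving gives a = 0.13308, b = −0.83419.
|∇z| = √(a²+b²) = 0.84473, so dip δ = arctan(0.84473) = 40.19°.
True thickness = vertical thickness × cos δ = 7.2 × cos 40.19° = 5.5 m.

5.5 m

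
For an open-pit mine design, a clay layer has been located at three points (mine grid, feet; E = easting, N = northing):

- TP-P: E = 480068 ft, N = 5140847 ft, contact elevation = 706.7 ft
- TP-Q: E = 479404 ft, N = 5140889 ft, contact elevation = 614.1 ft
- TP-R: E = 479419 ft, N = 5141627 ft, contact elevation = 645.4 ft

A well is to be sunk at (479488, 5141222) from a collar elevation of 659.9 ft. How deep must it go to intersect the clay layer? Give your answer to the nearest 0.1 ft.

20.7 ft

Two edge vectors: TP-P→TP-Q = (-664, 42, -92.6), TP-P→TP-R = (-649, 780, -61.3).
Normal n = (TP-P→TP-Q) × (TP-P→TP-R) = (69653.4, 19394.2, -490662).
So ∂z/∂E = −n_x/n_z = 0.141958008 and ∂z/∂N = −n_y/n_z = 0.039526599.
Intercept c from TP-P: 706.7 − 68149.50 − 203200.20 = −270642.99.
At (479488, 5141222): z_contact = 68067.16 + 203215.02 − 270642.99 = 639.19 ft.
Depth below ground = 659.9 − 639.19 = 20.7 ft.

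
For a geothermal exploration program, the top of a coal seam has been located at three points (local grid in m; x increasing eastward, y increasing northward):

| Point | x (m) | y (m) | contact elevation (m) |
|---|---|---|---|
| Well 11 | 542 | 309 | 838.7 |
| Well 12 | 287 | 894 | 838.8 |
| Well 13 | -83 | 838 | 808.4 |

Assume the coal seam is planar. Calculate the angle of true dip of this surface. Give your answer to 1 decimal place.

4.8°

Two edge vectors: Well 11→Well 12 = (-255, 585, 0.1), Well 11→Well 13 = (-625, 529, -30.3).
Normal n = (Well 11→Well 12) × (Well 11→Well 13) = (-17778.4, -7789, 230730).
So ∂z/∂x = −n_x/n_z = 0.07705 and ∂z/∂y = −n_y/n_z = 0.03376.
Gradient magnitude |∇z| = √(a² + b²) = √(0.00594 + 0.00114) = 0.08412.
True dip = arctan(0.08412) = 4.8°, dipping toward WSW (azimuth ≈ 246°).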